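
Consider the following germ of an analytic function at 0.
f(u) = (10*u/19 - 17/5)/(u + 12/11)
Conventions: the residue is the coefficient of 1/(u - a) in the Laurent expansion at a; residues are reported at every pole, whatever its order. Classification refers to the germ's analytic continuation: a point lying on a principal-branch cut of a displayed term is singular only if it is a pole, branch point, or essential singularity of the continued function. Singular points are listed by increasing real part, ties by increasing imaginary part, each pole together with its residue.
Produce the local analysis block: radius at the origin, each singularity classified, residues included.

Radius of convergence at 0: 12/11.
At -12/11: a pole of order 1; residue -4153/1045.

Denominator factor (u + 12/11): pole of order 1 at -12/11, modulus 12/11.
The radius of convergence is the smallest modulus among the singular points: 12/11.
At the order-1 pole -12/11 set g(u) = (u - (-12/11))*f(u) = 10*u/19 - 17/5.
Simple pole: residue = g(a) at a = -12/11, which is -4153/1045.


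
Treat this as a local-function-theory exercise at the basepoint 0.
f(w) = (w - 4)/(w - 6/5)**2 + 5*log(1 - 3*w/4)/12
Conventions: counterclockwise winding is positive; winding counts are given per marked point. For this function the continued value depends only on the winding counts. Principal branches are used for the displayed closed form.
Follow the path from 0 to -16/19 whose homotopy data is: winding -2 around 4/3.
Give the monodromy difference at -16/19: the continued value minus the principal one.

The rational part is single-valued and drops out of the difference; each branch term changes only by its own monodromy.
(5/12)*log(1 - w/(4/3)): each positive loop around 4/3 adds 2*pi*i to the log, so winding -2 contributes (5/12)*(-2)*2*pi*i = -(5/3)*pi*i.
Summing the contributions at w = -16/19 gives -(5/3)*pi*i.

Continued minus principal equals -(5/3)*pi*i.


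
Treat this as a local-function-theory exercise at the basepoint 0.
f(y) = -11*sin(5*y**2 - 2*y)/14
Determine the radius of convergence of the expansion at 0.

The radius of convergence is infinite.

The factor -sin(5*y**2 - 2*y) is entire and contributes no finite singular point.
The polynomial part has no poles.
No finite singular points: the Taylor series at 0 converges everywhere.


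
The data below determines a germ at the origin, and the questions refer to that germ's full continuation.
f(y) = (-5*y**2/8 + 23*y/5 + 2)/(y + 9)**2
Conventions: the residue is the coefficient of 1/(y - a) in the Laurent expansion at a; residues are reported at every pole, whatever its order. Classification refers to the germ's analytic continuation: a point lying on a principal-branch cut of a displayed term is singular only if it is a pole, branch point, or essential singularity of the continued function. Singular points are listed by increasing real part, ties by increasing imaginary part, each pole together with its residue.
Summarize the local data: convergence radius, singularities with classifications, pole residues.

Radius of convergence at 0: 9.
At -9: a pole of order 2; residue 317/20.

Denominator factor (y + 9)^2: pole of order 2 at -9, modulus 9.
The radius of convergence is the smallest modulus among the singular points: 9.
At the order-2 pole -9 set g(y) = (y - (-9))^2*f(y) = -5*y**2/8 + 23*y/5 + 2.
Order-2 pole: residue = g'(a); g'(-9) = 317/20, so the residue is 317/20.


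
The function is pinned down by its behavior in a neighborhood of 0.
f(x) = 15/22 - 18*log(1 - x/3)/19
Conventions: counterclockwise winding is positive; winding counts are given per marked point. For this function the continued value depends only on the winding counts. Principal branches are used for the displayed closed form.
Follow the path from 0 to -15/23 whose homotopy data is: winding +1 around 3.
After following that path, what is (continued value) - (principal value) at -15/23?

The rational part is single-valued and drops out of the difference; each branch term changes only by its own monodromy.
(-18/19)*log(1 - x/(3)): each positive loop around 3 adds 2*pi*i to the log, so winding +1 contributes (-18/19)*(1)*2*pi*i = -(36/19)*pi*i.
Summing the contributions at x = -15/23 gives -(36/19)*pi*i.

Continued minus principal equals -(36/19)*pi*i.


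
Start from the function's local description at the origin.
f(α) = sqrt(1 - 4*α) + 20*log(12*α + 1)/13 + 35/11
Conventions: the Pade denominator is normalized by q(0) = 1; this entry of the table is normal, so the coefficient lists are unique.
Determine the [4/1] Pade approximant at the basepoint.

Taylor coefficients needed (expand at 0): a_0 = 46/11, a_1 = 214/13, a_2 = -1466/13, a_3 = 11468/13, a_4 = -103810/13, a_5 = 994964/13.
Write the denominator as Q(α) = 1 + q1*α. Requiring Q*f - P = O(α^6) with deg P <= 4 kills the coefficients of α^5..α^5 in Q*f:
  α^5: a_5 + q1*a_4 = 0, i.e. 994964/13 + (-103810/13)*q1 = 0.
Solving this linear system: q1 = 497482/51905.
The numerator is Q*f truncated at degree 4: P0 = a_0 = 46/11; P1 = a_1 + q1*a_0 = 419678606/7422415; P2 = a_2 + q1*a_1 = 30368418/674765; P3 = a_3 + q1*a_2 = -134062072/674765; P4 = a_4 + q1*a_3 = 316865526/674765.

The Pade approximant has numerator coefficients [46/11, 419678606/7422415, 30368418/674765, -134062072/674765, 316865526/674765]; denominator coefficients [1, 497482/51905].


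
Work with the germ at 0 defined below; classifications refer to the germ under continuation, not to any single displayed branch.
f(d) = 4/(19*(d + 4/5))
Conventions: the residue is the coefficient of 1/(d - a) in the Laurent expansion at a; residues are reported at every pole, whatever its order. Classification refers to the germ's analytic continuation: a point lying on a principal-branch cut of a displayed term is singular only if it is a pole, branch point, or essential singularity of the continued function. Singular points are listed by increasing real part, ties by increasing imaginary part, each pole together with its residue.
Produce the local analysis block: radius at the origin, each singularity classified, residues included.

Denominator factor (d + 4/5): pole of order 1 at -4/5, modulus 4/5.
The radius of convergence is the smallest modulus among the singular points: 4/5.
At the order-1 pole -4/5 set g(d) = (d - (-4/5))*f(d) = 4/19.
Simple pole: residue = g(a) at a = -4/5, which is 4/19.

Radius of convergence at 0: 4/5.
At -4/5: a pole of order 1; residue 4/19.


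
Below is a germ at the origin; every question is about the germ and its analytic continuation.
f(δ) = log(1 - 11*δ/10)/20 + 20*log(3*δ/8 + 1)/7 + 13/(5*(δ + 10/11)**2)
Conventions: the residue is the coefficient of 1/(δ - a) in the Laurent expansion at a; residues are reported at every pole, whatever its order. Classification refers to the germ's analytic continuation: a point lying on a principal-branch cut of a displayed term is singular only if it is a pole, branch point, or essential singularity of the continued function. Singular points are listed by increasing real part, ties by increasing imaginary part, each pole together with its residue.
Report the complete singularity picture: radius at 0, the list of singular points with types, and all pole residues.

Denominator factor (δ + 10/11)^2: pole of order 2 at -10/11, modulus 10/11.
Branch term (20/7)*log(1 - δ/(-8/3)): its argument vanishes at δ = -8/3, a logarithmic branch point, modulus 8/3.
Branch term (1/20)*log(1 - δ/(10/11)): its argument vanishes at δ = 10/11, a logarithmic branch point, modulus 10/11.
The radius of convergence is the smallest modulus among the singular points: 10/11.
The branch terms are analytic at -10/11 and contribute nothing to the residue; only the rational part matters.
At the order-2 pole -10/11 set g(δ) = (δ - (-10/11))^2*(rational part) = 13/5.
Order-2 pole: residue = g'(a); g'(-10/11) = 0, so the residue is 0.
List the singular points by increasing real part (a conjugate pair: the negative imaginary part first).

Radius of convergence at 0: 10/11.
At -8/3: a logarithmic branch point.
At -10/11: a pole of order 2; residue 0.
At 10/11: a logarithmic branch point.


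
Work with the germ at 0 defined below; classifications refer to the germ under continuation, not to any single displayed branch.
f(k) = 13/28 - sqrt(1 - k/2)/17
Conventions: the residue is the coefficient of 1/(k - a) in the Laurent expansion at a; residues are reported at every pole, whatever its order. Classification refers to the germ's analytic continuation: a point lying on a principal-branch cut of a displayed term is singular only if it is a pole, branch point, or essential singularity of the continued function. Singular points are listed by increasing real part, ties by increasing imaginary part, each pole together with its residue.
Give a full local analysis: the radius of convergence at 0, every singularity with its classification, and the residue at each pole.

Branch term (-1/17)*sqrt(1 - k/(2)): its argument vanishes at k = 2, a square-root branch point, modulus 2.
The radius of convergence is the smallest modulus among the singular points: 2.

Radius of convergence at 0: 2.
At 2: an algebraic (square-root) branch point.


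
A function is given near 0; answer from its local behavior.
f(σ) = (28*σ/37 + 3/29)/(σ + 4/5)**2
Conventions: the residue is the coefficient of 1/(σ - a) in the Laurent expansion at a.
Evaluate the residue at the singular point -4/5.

The residue is 28/37.

At the order-2 pole -4/5 set g(σ) = (σ - (-4/5))^2*f(σ) = 28*σ/37 + 3/29.
Order-2 pole: residue = g'(a); g'(-4/5) = 28/37, so the residue is 28/37.


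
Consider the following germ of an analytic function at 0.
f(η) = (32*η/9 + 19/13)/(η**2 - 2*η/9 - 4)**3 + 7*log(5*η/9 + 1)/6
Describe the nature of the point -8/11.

The point is a regular point.

Denominator factors: η**2 - 2*η/9 - 4 = -3604/1089 at η = -8/11 — none vanishes.
Branch term log(1 - η/(-9/5)): argument at -8/11 is 59/99, nonzero, so -8/11 is not its branch point (a point on a principal cut is still regular for the continued germ).
So the germ continues analytically to -8/11.


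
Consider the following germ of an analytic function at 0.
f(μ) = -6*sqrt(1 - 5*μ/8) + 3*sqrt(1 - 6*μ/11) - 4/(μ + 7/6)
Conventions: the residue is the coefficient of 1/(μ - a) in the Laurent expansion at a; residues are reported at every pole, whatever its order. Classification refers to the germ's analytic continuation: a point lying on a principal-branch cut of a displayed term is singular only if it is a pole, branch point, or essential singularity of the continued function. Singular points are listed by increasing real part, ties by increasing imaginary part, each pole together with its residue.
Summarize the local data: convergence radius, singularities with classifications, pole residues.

Radius of convergence at 0: 7/6.
At -7/6: a pole of order 1; residue -4.
At 8/5: an algebraic (square-root) branch point.
At 11/6: an algebraic (square-root) branch point.

Denominator factor (μ + 7/6): pole of order 1 at -7/6, modulus 7/6.
Branch term (-6)*sqrt(1 - μ/(8/5)): its argument vanishes at μ = 8/5, a square-root branch point, modulus 8/5.
Branch term (3)*sqrt(1 - μ/(11/6)): its argument vanishes at μ = 11/6, a square-root branch point, modulus 11/6.
The radius of convergence is the smallest modulus among the singular points: 7/6.
The branch terms are analytic at -7/6 and contribute nothing to the residue; only the rational part matters.
At the order-1 pole -7/6 set g(μ) = (μ - (-7/6))*(rational part) = -4.
Simple pole: residue = g(a) at a = -7/6, which is -4.
List the singular points by increasing real part (a conjugate pair: the negative imaginary part first).


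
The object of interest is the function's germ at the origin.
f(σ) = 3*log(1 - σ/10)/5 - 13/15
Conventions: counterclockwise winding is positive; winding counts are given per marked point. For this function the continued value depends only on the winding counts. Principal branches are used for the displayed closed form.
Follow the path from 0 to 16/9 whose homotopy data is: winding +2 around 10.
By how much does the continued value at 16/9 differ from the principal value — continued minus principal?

The rational part is single-valued and drops out of the difference; each branch term changes only by its own monodromy.
(3/5)*log(1 - σ/(10)): each positive loop around 10 adds 2*pi*i to the log, so winding +2 contributes (3/5)*(2)*2*pi*i = (12/5)*pi*i.
Summing the contributions at σ = 16/9 gives (12/5)*pi*i.

Continued minus principal equals (12/5)*pi*i.


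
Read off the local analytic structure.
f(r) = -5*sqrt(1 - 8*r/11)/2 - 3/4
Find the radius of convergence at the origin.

The radius of convergence is 11/8.

Branch term (-5/2)*sqrt(1 - r/(11/8)): its argument vanishes at r = 11/8, a square-root branch point, modulus 11/8.
The radius of convergence is the smallest modulus among the singular points: 11/8.


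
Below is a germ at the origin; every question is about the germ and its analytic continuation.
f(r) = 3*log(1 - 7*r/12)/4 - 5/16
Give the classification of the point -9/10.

There is no denominator, hence no pole anywhere.
Branch term log(1 - r/(12/7)): argument at -9/10 is 61/40, nonzero, so -9/10 is not its branch point (a point on a principal cut is still regular for the continued germ).
So the germ continues analytically to -9/10.

The point is a regular point.


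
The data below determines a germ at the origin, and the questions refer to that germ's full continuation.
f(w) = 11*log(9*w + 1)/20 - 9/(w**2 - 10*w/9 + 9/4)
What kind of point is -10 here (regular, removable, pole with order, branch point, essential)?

The point is a regular point.

Denominator factors: w**2 - 10*w/9 + 9/4 = 4081/36 at w = -10 — none vanishes.
Branch term log(1 - w/(-1/9)): argument at -10 is -89, nonzero, so -10 is not its branch point (a point on a principal cut is still regular for the continued germ).
So the germ continues analytically to -10.


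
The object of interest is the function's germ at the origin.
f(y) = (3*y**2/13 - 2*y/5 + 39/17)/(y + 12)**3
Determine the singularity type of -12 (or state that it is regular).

The point is a pole of order 3.

The denominator factor y + 12 vanishes at -12 and appears to the power 3; the numerator there equals 44559/1105, nonzero, and no other factor vanishes.
Hence a pole whose order is the multiplicity, 3.


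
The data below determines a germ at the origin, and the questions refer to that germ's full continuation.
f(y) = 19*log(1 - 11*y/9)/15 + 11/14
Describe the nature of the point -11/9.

There is no denominator, hence no pole anywhere.
Branch term log(1 - y/(9/11)): argument at -11/9 is 202/81, nonzero, so -11/9 is not its branch point (a point on a principal cut is still regular for the continued germ).
So the germ continues analytically to -11/9.

The point is a regular point.


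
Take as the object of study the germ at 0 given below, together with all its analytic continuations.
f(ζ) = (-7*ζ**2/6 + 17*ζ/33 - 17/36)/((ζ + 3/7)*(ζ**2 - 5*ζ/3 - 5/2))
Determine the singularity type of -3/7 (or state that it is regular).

The denominator factor ζ + 3/7 vanishes at -3/7 and appears to the power 1; the numerator there equals -2515/2772, nonzero, and no other factor vanishes.
Hence a pole whose order is the multiplicity, 1.

The point is a pole of order 1.


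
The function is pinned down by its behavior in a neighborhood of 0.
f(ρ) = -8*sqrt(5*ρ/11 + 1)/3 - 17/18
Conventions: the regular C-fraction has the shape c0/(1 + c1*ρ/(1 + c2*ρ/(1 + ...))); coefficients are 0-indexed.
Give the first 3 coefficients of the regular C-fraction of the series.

Taylor coefficients (expand at 0): a_0 = -65/18, a_1 = -20/33, a_2 = 25/363.
c0 = a_0 = -65/18. Peel one level at a time: if S = 1 + c*ρ/S' with S'(0) = 1, then c is the ρ-coefficient of S and S' = c*ρ/(S - 1).
S_1 = c0/f = 1 + (-24/143)*ρ + (966/20449)*ρ^2 + ...; c1 = -24/143.
S_2 = c1*ρ/(S_1 - 1) = 1 + (161/572)*ρ + ...; c2 = 161/572.

The regular C-fraction coefficients are [-65/18, -24/143, 161/572].


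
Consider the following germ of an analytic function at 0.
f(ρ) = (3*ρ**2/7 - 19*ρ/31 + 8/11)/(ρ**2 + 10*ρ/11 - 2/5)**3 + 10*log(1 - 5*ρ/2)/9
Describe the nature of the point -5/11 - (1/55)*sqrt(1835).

The point is a pole of order 3.

The denominator factor ρ**2 + 10*ρ/11 - 2/5 vanishes at -5/11 - (1/55)*sqrt(1835) and appears to the power 3; the numerator there equals 177811/131285 + (2393/131285)*sqrt(1835), nonzero, and no other factor vanishes.
The branch terms are analytic at this point.
Hence a pole whose order is the multiplicity, 3.


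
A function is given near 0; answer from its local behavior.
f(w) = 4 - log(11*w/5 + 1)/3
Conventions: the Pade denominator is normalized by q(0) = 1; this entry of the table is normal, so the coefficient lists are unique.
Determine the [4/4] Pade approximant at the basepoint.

Taylor coefficients needed (expand at 0): a_0 = 4, a_1 = -11/15, a_2 = 121/150, a_3 = -1331/1125, a_4 = 14641/7500, a_5 = -161051/46875, a_6 = 1771561/281250, a_7 = -19487171/1640625, a_8 = 214358881/9375000.
Write the denominator as Q(w) = 1 + q1*w + q2*w^2 + q3*w^3 + q4*w^4. Requiring Q*f - P = O(w^9) with deg P <= 4 kills the coefficients of w^5..w^8 in Q*f:
  w^5: a_5 + q1*a_4 + q2*a_3 + q3*a_2 + q4*a_1 = 0, i.e. -161051/46875 + (14641/7500)*q1 + (-1331/1125)*q2 + (121/150)*q3 + (-11/15)*q4 = 0.
  w^6: a_6 + q1*a_5 + q2*a_4 + q3*a_3 + q4*a_2 = 0, i.e. 1771561/281250 + (-161051/46875)*q1 + (14641/7500)*q2 + (-1331/1125)*q3 + (121/150)*q4 = 0.
  w^7: a_7 + q1*a_6 + q2*a_5 + q3*a_4 + q4*a_3 = 0, i.e. -19487171/1640625 + (1771561/281250)*q1 + (-161051/46875)*q2 + (14641/7500)*q3 + (-1331/1125)*q4 = 0.
  w^8: a_8 + q1*a_7 + q2*a_6 + q3*a_5 + q4*a_4 = 0, i.e. 214358881/9375000 + (-19487171/1640625)*q1 + (1771561/281250)*q2 + (-161051/46875)*q3 + (14641/7500)*q4 = 0.
Solving this linear system: q1 = 22/5, q2 = 1089/175, q3 = 2662/875, q4 = 14641/43750.
The numerator is Q*f truncated at degree 4: P0 = a_0 = 4; P1 = a_1 + q1*a_0 = 253/15; P2 = a_2 + q1*a_1 + q2*a_0 = 1573/70; P3 = a_3 + q1*a_2 + q2*a_1 + q3*a_0 = 78529/7875; P4 = a_4 + q1*a_3 + q2*a_2 + q3*a_1 + q4*a_0 = 688127/787500.

The Pade approximant has numerator coefficients [4, 253/15, 1573/70, 78529/7875, 688127/787500]; denominator coefficients [1, 22/5, 1089/175, 2662/875, 14641/43750].


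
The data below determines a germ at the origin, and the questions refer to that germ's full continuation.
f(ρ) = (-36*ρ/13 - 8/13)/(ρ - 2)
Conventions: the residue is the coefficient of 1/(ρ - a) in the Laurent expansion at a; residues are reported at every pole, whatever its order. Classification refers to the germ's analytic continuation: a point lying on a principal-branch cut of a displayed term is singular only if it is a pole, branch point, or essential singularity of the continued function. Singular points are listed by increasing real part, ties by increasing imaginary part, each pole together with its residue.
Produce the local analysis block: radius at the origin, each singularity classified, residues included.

Radius of convergence at 0: 2.
At 2: a pole of order 1; residue -80/13.

Denominator factor (ρ - 2): pole of order 1 at 2, modulus 2.
The radius of convergence is the smallest modulus among the singular points: 2.
At the order-1 pole 2 set g(ρ) = (ρ - (2))*f(ρ) = -36*ρ/13 - 8/13.
Simple pole: residue = g(a) at a = 2, which is -80/13.


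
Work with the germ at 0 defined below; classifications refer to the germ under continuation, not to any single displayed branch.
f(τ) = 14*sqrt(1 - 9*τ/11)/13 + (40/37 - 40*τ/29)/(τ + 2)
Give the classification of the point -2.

The denominator factor τ + 2 vanishes at -2 and appears to the power 1; the numerator there equals 4120/1073, nonzero, and no other factor vanishes.
The branch terms are analytic at this point.
Hence a pole whose order is the multiplicity, 1.

The point is a pole of order 1.


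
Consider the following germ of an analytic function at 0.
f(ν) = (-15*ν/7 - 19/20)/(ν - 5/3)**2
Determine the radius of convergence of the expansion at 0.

Denominator factor (ν - 5/3)^2: pole of order 2 at 5/3, modulus 5/3.
The radius of convergence is the smallest modulus among the singular points: 5/3.

The radius of convergence is 5/3.


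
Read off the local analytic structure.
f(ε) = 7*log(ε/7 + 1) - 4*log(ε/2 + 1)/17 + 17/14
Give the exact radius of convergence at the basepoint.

Branch term (-4/17)*log(1 - ε/(-2)): its argument vanishes at ε = -2, a logarithmic branch point, modulus 2.
Branch term (7)*log(1 - ε/(-7)): its argument vanishes at ε = -7, a logarithmic branch point, modulus 7.
The radius of convergence is the smallest modulus among the singular points: 2.

The radius of convergence is 2.


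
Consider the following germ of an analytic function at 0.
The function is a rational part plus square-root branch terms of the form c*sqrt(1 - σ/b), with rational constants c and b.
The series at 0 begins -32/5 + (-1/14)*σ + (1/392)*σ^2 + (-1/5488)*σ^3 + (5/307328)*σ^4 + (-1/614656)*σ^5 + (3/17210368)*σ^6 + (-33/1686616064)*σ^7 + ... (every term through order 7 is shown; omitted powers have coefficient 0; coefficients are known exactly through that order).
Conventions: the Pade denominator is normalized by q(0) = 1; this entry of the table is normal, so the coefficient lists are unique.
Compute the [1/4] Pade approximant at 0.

Taylor coefficients needed (read off): a_0 = -32/5, a_1 = -1/14, a_2 = 1/392, a_3 = -1/5488, a_4 = 5/307328, a_5 = -1/614656.
Write the denominator as Q(σ) = 1 + q1*σ + q2*σ^2 + q3*σ^3 + q4*σ^4. Requiring Q*f - P = O(σ^6) with deg P <= 1 kills the coefficients of σ^2..σ^5 in Q*f:
  σ^2: a_2 + q1*a_1 + q2*a_0 = 0, i.e. 1/392 + (-1/14)*q1 + (-32/5)*q2 = 0.
  σ^3: a_3 + q1*a_2 + q2*a_1 + q3*a_0 = 0, i.e. -1/5488 + (1/392)*q1 + (-1/14)*q2 + (-32/5)*q3 = 0.
  σ^4: a_4 + q1*a_3 + q2*a_2 + q3*a_1 + q4*a_0 = 0, i.e. 5/307328 + (-1/5488)*q1 + (1/392)*q2 + (-1/14)*q3 + (-32/5)*q4 = 0.
  σ^5: a_5 + q1*a_4 + q2*a_3 + q3*a_2 + q4*a_1 = 0, i.e. -1/614656 + (5/307328)*q1 + (-1/5488)*q2 + (1/392)*q3 + (-1/14)*q4 = 0.
Solving this linear system: q1 = 70589/789740, q2 = -2649/4422544, q3 = 857/61915616, q4 = -1373/3467274496.
The numerator is Q*f truncated at degree 1: P0 = a_0 = -32/5; P1 = a_1 + q1*a_0 = -1270449/1974350.

The Pade approximant has numerator coefficients [-32/5, -1270449/1974350]; denominator coefficients [1, 70589/789740, -2649/4422544, 857/61915616, -1373/3467274496].


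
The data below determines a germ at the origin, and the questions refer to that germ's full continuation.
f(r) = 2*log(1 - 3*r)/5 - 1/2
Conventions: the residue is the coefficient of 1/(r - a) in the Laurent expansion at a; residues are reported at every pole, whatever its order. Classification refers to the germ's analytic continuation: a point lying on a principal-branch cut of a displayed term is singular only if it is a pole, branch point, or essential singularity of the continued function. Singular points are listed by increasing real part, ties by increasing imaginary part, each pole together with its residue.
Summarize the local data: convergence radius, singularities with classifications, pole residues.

Radius of convergence at 0: 1/3.
At 1/3: a logarithmic branch point.

Branch term (2/5)*log(1 - r/(1/3)): its argument vanishes at r = 1/3, a logarithmic branch point, modulus 1/3.
The radius of convergence is the smallest modulus among the singular points: 1/3.


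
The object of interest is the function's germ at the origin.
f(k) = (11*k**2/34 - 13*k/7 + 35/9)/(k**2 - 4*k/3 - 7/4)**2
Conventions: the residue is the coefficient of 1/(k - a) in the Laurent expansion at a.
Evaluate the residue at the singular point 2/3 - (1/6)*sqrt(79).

The factor k**2 - 4*k/3 - 7/4 splits as (k - a)(k - a') with a = 2/3 - (1/6)*sqrt(79), a' = 2/3 + (1/6)*sqrt(79). At the order-2 pole a set g(k) = (k - a)^2*f(k) = [11*k**2/34 - 13*k/7 + 35/9] / (k - a')^2.
Order-2 pole: residue = g'(a); g'(2/3 - (1/6)*sqrt(79)) = (53583/2970716)*sqrt(79), so the residue is (53583/2970716)*sqrt(79).

The residue is (53583/2970716)*sqrt(79).


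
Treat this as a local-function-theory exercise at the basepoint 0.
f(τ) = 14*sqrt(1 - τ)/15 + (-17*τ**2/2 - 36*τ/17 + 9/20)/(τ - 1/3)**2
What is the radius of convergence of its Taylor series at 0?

The radius of convergence is 1/3.

Denominator factor (τ - 1/3)^2: pole of order 2 at 1/3, modulus 1/3.
Branch term (14/15)*sqrt(1 - τ/(1)): its argument vanishes at τ = 1, a square-root branch point, modulus 1.
The radius of convergence is the smallest modulus among the singular points: 1/3.


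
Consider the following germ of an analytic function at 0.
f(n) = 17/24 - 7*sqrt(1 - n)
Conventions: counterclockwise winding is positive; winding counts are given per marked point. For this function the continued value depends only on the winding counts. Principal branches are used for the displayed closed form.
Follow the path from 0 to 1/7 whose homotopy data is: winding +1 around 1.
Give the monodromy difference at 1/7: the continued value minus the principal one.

The rational part is single-valued and drops out of the difference; each branch term changes only by its own monodromy.
(-7)*sqrt(1 - n/(1)): winding +1 is odd, the square root flips sign, contributing -2*(-7)*sqrt(1 - (1/7)/(1)) = -2*(-7)*sqrt(6/7) = (2)*sqrt(42).
Summing the contributions at n = 1/7 gives (2)*sqrt(42).

Continued minus principal equals (2)*sqrt(42).


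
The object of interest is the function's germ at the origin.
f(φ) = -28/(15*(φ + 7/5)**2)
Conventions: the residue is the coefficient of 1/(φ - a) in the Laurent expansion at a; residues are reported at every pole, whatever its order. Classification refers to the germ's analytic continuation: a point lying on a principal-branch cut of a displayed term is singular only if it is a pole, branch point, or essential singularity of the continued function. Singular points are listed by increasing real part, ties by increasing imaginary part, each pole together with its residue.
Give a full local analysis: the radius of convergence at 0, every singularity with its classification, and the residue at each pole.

Denominator factor (φ + 7/5)^2: pole of order 2 at -7/5, modulus 7/5.
The radius of convergence is the smallest modulus among the singular points: 7/5.
At the order-2 pole -7/5 set g(φ) = (φ - (-7/5))^2*f(φ) = -28/15.
Order-2 pole: residue = g'(a); g'(-7/5) = 0, so the residue is 0.

Radius of convergence at 0: 7/5.
At -7/5: a pole of order 2; residue 0.


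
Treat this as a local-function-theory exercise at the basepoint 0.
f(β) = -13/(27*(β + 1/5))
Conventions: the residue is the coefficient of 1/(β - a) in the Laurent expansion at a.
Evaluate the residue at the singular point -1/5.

The residue is -13/27.

At the order-1 pole -1/5 set g(β) = (β - (-1/5))*f(β) = -13/27.
Simple pole: residue = g(a) at a = -1/5, which is -13/27.


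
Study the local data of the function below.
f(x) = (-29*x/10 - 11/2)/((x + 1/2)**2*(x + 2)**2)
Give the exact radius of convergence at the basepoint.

Denominator factor (x + 2)^2: pole of order 2 at -2, modulus 2.
Denominator factor (x + 1/2)^2: pole of order 2 at -1/2, modulus 1/2.
The radius of convergence is the smallest modulus among the singular points: 1/2.

The radius of convergence is 1/2.


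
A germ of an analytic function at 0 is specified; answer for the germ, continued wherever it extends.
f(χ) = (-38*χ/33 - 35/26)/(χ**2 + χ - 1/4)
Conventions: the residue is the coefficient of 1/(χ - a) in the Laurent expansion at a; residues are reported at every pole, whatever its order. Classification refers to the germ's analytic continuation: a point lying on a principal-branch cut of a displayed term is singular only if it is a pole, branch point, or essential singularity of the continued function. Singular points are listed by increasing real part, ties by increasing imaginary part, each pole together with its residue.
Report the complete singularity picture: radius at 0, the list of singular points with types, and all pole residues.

Denominator factor (χ**2 + χ - 1/4): discriminant 2, real irrational roots -1/2 + (1/2)*sqrt(2) and -1/2 - (1/2)*sqrt(2); poles of order 1, moduli -1/2 + (1/2)*sqrt(2) and 1/2 + (1/2)*sqrt(2).
The radius of convergence is the smallest modulus among the singular points: -1/2 + (1/2)*sqrt(2).
The factor χ**2 + χ - 1/4 splits as (χ - a)(χ - a') with a = -1/2 - (1/2)*sqrt(2), a' = -1/2 + (1/2)*sqrt(2). At the order-1 pole a set g(χ) = (χ - a)*f(χ) = [-38*χ/33 - 35/26] / (χ - a').
Simple pole: residue = g(a) at a = -1/2 - (1/2)*sqrt(2), which is -19/33 + (661/1716)*sqrt(2).
The factor χ**2 + χ - 1/4 splits as (χ - a)(χ - a') with a = -1/2 + (1/2)*sqrt(2), a' = -1/2 - (1/2)*sqrt(2). At the order-1 pole a set g(χ) = (χ - a)*f(χ) = [-38*χ/33 - 35/26] / (χ - a').
Simple pole: residue = g(a) at a = -1/2 + (1/2)*sqrt(2), which is -19/33 - (661/1716)*sqrt(2).
List the singular points by increasing real part (a conjugate pair: the negative imaginary part first).

Radius of convergence at 0: -1/2 + (1/2)*sqrt(2).
At -1/2 - (1/2)*sqrt(2): a pole of order 1; residue -19/33 + (661/1716)*sqrt(2).
At -1/2 + (1/2)*sqrt(2): a pole of order 1; residue -19/33 - (661/1716)*sqrt(2).


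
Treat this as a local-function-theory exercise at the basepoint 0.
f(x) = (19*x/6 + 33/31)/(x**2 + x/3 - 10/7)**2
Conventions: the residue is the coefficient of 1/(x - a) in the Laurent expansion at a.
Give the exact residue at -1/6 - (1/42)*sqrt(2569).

The residue is (12579/8350718)*sqrt(2569).

The factor x**2 + x/3 - 10/7 splits as (x - a)(x - a') with a = -1/6 - (1/42)*sqrt(2569), a' = -1/6 + (1/42)*sqrt(2569). At the order-2 pole a set g(x) = (x - a)^2*f(x) = [19*x/6 + 33/31] / (x - a')^2.
Order-2 pole: residue = g'(a); g'(-1/6 - (1/42)*sqrt(2569)) = (12579/8350718)*sqrt(2569), so the residue is (12579/8350718)*sqrt(2569).


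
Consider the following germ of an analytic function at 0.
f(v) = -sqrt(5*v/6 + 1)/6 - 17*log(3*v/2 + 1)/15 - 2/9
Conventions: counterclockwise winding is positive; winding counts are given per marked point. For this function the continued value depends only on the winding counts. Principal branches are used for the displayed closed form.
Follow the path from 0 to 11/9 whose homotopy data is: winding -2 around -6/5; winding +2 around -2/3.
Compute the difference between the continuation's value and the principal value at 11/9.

The rational part is single-valued and drops out of the difference; each branch term changes only by its own monodromy.
(-1/6)*sqrt(1 - v/(-6/5)): winding -2 is even, the square root returns to the same sheet, contribution 0.
(-17/15)*log(1 - v/(-2/3)): each positive loop around -2/3 adds 2*pi*i to the log, so winding +2 contributes (-17/15)*(2)*2*pi*i = -(68/15)*pi*i.
Summing the contributions at v = 11/9 gives -(68/15)*pi*i.

Continued minus principal equals -(68/15)*pi*i.


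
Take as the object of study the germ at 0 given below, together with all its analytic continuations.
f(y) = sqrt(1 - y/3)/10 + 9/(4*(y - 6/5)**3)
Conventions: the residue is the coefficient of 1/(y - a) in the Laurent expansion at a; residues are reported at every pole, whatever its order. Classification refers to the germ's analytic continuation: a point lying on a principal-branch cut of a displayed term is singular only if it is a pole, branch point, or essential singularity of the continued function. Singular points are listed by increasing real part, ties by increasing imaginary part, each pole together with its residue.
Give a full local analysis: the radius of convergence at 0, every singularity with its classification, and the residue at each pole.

Denominator factor (y - 6/5)^3: pole of order 3 at 6/5, modulus 6/5.
Branch term (1/10)*sqrt(1 - y/(3)): its argument vanishes at y = 3, a square-root branch point, modulus 3.
The radius of convergence is the smallest modulus among the singular points: 6/5.
The branch term is analytic at 6/5 and contributes nothing to the residue; only the rational part matters.
At the order-3 pole 6/5 set g(y) = (y - (6/5))^3*(rational part) = 9/4.
Order-3 pole: residue = g''(a)/2; g''(6/5) = 0, so the residue is 0.
List the singular points by increasing real part (a conjugate pair: the negative imaginary part first).

Radius of convergence at 0: 6/5.
At 6/5: a pole of order 3; residue 0.
At 3: an algebraic (square-root) branch point.


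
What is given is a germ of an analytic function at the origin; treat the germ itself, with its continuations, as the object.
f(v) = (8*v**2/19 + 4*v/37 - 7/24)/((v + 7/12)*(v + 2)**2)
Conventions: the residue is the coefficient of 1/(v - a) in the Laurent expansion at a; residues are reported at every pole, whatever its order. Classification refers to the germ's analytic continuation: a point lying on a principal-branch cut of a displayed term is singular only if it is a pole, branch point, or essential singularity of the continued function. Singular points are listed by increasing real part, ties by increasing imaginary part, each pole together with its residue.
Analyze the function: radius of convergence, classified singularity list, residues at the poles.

Radius of convergence at 0: 7/12.
At -2: a pole of order 2; residue 106950/203167.
At -7/12: a pole of order 1; residue -21406/203167.

Denominator factor (v + 7/12): pole of order 1 at -7/12, modulus 7/12.
Denominator factor (v + 2)^2: pole of order 2 at -2, modulus 2.
The radius of convergence is the smallest modulus among the singular points: 7/12.
At the order-2 pole -2 set g(v) = (v - (-2))^2*f(v) = (8*v**2/19 + 4*v/37 - 7/24)/(v + 7/12).
Order-2 pole: residue = g'(a); g'(-2) = 106950/203167, so the residue is 106950/203167.
At the order-1 pole -7/12 set g(v) = (v - (-7/12))*f(v) = (8*v**2/19 + 4*v/37 - 7/24)/(v + 2)**2.
Simple pole: residue = g(a) at a = -7/12, which is -21406/203167.
List the singular points by increasing real part (a conjugate pair: the negative imaginary part first).


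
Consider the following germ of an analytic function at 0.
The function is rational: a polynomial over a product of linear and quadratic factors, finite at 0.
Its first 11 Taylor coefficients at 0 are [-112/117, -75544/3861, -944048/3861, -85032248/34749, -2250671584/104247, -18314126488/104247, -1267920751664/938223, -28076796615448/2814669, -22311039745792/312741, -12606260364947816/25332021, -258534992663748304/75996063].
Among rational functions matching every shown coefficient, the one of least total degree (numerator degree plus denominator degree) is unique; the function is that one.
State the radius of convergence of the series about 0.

The radius of convergence is 3/2 - (1/2)*sqrt(7).

No rational of total degree below 9 reproduces all 11 coefficients; solving the [1/8] Pade equations on them gives f(x) = (-21*x/11 - 14/13)/((x - 3)**2*(x**2 - 3*x + 1/2)**3), whose expansion matches every shown term.
Denominator factor (x - 3)^2: pole of order 2 at 3, modulus 3.
Denominator factor (x**2 - 3*x + 1/2)^3: discriminant 7, real irrational roots 3/2 + (1/2)*sqrt(7) and 3/2 - (1/2)*sqrt(7); poles of order 3, moduli 3/2 + (1/2)*sqrt(7) and 3/2 - (1/2)*sqrt(7).
The radius of convergence is the smallest modulus among the singular points: 3/2 - (1/2)*sqrt(7).


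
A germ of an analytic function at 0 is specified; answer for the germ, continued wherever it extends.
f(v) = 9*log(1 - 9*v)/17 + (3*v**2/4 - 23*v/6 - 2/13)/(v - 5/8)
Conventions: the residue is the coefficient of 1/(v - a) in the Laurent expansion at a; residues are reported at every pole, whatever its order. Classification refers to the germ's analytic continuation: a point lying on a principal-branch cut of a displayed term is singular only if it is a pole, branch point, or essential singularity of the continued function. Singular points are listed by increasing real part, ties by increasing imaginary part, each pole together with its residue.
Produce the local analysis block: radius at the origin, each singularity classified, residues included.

Radius of convergence at 0: 1/9.
At 1/9: a logarithmic branch point.
At 5/8: a pole of order 1; residue -22531/9984.

Denominator factor (v - 5/8): pole of order 1 at 5/8, modulus 5/8.
Branch term (9/17)*log(1 - v/(1/9)): its argument vanishes at v = 1/9, a logarithmic branch point, modulus 1/9.
The radius of convergence is the smallest modulus among the singular points: 1/9.
The branch term is analytic at 5/8 and contributes nothing to the residue; only the rational part matters.
At the order-1 pole 5/8 set g(v) = (v - (5/8))*(rational part) = 3*v**2/4 - 23*v/6 - 2/13.
Simple pole: residue = g(a) at a = 5/8, which is -22531/9984.
List the singular points by increasing real part (a conjugate pair: the negative imaginary part first).


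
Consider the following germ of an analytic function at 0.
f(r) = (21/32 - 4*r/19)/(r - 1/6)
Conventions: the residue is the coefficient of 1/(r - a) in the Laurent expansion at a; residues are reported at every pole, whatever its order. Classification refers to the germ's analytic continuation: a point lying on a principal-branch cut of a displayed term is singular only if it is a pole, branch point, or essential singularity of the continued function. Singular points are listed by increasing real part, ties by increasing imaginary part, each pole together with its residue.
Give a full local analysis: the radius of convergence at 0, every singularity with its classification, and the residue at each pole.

Denominator factor (r - 1/6): pole of order 1 at 1/6, modulus 1/6.
The radius of convergence is the smallest modulus among the singular points: 1/6.
At the order-1 pole 1/6 set g(r) = (r - (1/6))*f(r) = 21/32 - 4*r/19.
Simple pole: residue = g(a) at a = 1/6, which is 1133/1824.

Radius of convergence at 0: 1/6.
At 1/6: a pole of order 1; residue 1133/1824.


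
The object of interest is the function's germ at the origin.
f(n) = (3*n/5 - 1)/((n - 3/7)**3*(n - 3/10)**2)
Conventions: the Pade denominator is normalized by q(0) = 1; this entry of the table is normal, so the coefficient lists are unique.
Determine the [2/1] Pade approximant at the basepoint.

The Pade approximant has numerator coefficients [34300/243, 3270683360/3427029, 32038237420/10281087]; denominator coefficients [1, -88924/14103].

Taylor coefficients needed (expand at 0): a_0 = 34300/243, a_1 = 1344560/729, a_2 = 10749620/729, a_3 = 610018640/6561.
Write the denominator as Q(n) = 1 + q1*n. Requiring Q*f - P = O(n^4) with deg P <= 2 kills the coefficients of n^3..n^3 in Q*f:
  n^3: a_3 + q1*a_2 = 0, i.e. 610018640/6561 + (10749620/729)*q1 = 0.
Solving this linear system: q1 = -88924/14103.
The numerator is Q*f truncated at degree 2: P0 = a_0 = 34300/243; P1 = a_1 + q1*a_0 = 3270683360/3427029; P2 = a_2 + q1*a_1 = 32038237420/10281087.


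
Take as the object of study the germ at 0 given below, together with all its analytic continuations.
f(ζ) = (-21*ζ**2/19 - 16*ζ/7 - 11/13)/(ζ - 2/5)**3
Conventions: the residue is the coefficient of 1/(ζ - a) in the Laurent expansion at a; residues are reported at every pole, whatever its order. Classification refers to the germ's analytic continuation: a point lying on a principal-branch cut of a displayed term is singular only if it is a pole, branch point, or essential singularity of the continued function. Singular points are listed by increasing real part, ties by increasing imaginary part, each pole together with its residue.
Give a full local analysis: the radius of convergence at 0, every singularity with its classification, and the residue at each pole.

Denominator factor (ζ - 2/5)^3: pole of order 3 at 2/5, modulus 2/5.
The radius of convergence is the smallest modulus among the singular points: 2/5.
At the order-3 pole 2/5 set g(ζ) = (ζ - (2/5))^3*f(ζ) = -21*ζ**2/19 - 16*ζ/7 - 11/13.
Order-3 pole: residue = g''(a)/2; g''(2/5) = -42/19, so the residue is -21/19.

Radius of convergence at 0: 2/5.
At 2/5: a pole of order 3; residue -21/19.


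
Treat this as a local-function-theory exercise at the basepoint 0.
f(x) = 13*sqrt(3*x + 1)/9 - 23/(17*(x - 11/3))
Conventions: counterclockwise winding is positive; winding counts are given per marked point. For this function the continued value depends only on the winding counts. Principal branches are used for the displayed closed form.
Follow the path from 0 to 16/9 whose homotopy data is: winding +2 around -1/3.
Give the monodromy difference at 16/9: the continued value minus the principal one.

The rational part is single-valued and drops out of the difference; each branch term changes only by its own monodromy.
(13/9)*sqrt(1 - x/(-1/3)): winding +2 is even, the square root returns to the same sheet, contribution 0.
Summing the contributions at x = 16/9 gives 0.

Continued minus principal equals 0.
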